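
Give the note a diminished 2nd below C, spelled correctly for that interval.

B#

A second below C lands on the letter B.
A diminished second spans 0 semitones, so C moves to pitch class 0. On the letter B that is B#.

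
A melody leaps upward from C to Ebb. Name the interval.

The letter names run C→E, a span of 2 letter steps, so the interval is some kind of third.
C to Ebb is 2 semitones. A major third is 4, so 2 makes it diminished.

diminished third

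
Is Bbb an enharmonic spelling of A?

Yes

Bbb = pitch class 9 and A = pitch class 9 — the same pitch class, so they are enharmonic equivalents.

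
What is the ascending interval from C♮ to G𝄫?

doubly diminished fifth

Counting letters C–D–E–F–G gives a fifth.
C→Gbb = 5 semitones, 2 narrower than the perfect fifth (7), so doubly diminished.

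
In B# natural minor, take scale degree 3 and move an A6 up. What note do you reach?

Scale degree 3 of B# natural minor is D#.
An augmented sixth (10 semitones) above D# lands on the letter B, giving B##.

B##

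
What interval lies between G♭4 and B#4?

doubly augmented third

Counting letters G–A–B gives a third.
Gb→B# = 6 semitones, 2 wider than the major third (4), so doubly augmented.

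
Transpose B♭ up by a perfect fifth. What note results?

F

A fifth above B lands on the letter F.
A perfect fifth spans 7 semitones, so Bb moves to pitch class 5. On the letter F that is F.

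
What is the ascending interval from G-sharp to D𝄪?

The letter names run G→D, a span of 4 letter steps, so the interval is some kind of fifth.
G# to D## is 8 semitones. A perfect fifth is 7, so 8 makes it augmented.

augmented fifth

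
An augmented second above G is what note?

G up a major second is A, so the target letter is A.
From G, an augmented second is 3 semitones up: A#.

A#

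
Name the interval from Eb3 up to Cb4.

minor sixth

Counting letters E–F–G–A–B–C gives a sixth.
Eb→Cb = 8 semitones, 1 narrower than the major sixth (9), so minor.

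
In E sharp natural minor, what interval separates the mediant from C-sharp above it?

perfect fourth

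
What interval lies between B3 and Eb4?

diminished fourth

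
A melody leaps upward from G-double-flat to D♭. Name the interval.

The letter names run G→D, a span of 4 letter steps, so the interval is some kind of fifth.
Gbb to Db is 8 semitones. A perfect fifth is 7, so 8 makes it augmented.

augmented fifth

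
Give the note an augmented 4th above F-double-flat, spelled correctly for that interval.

F up a perfect fourth is Bb, so the target letter is B.
From Fbb, an augmented fourth is 6 semitones up: Bbb.

Bbb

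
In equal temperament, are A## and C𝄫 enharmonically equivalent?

No

A## is pitch class 11; Cbb is pitch class 10.
The pitch classes differ (11 vs. 10), so they are not enharmonic equivalents.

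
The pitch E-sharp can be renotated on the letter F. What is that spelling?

E# is pitch class 5. The letter F alone is pitch class 5.
Pitch class 5 on F needs no accidental: F.

F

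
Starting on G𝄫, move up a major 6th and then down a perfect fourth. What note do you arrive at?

A major sixth up from Gbb is Ebb (letter E, 9 semitones up).
A perfect fourth down from Ebb is Bbb (letter B, 5 semitones down).

Bbb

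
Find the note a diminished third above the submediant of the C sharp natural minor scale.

Cb

The submediant of C# natural minor is A.
A diminished third (2 semitones) above A lands on the letter C, giving Cb.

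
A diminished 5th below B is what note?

E#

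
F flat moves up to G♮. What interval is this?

augmented second

Counting letters F–G gives a second.
Fb→G = 3 semitones, 1 wider than the major second (2), so augmented.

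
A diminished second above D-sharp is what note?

Eb

A second above D lands on the letter E.
A diminished second spans 0 semitones, so D# moves to pitch class 3. On the letter E that is Eb.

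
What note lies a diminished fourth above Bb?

A fourth above B lands on the letter E.
A diminished fourth spans 4 semitones, so Bb moves to pitch class 2. On the letter E that is Ebb.

Ebb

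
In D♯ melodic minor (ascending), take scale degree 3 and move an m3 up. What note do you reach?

Scale degree 3 of D# melodic minor (ascending) is F#.
A minor third (3 semitones) above F# lands on the letter A, giving A.

A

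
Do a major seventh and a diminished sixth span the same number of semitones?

No

A major seventh spans 11 semitones; a diminished sixth spans 7.
The spans differ, so they are not enharmonic equivalents.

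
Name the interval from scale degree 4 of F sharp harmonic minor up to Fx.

Scale degree 4 of F# harmonic minor is B.
B up to F##: letters B→F make it a fifth; 8 semitones makes it augmented.

augmented fifth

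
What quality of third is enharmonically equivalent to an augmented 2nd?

An augmented second spans 3 semitones.
A third spanning 3 semitones is minor (the major third is 4).

minor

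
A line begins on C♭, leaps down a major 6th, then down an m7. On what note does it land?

Fb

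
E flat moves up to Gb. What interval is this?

minor third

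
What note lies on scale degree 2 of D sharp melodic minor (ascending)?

E#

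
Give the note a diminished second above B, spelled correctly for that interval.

Cb

B up a major second is C#, so the target letter is C.
From B, a diminished second is 0 semitones up: Cb.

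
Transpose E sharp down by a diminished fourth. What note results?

E down a perfect fourth is B, so the target letter is B.
From E#, a diminished fourth is 4 semitones down: B##.

B##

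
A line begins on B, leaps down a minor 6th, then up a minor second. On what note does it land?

A minor sixth down from B is D# (letter D, 8 semitones down).
A minor second up from D# is E (letter E, 1 semitone up).

E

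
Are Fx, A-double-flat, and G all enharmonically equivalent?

Yes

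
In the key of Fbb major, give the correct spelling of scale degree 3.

Abb

Degree 3 takes the letter 2 steps above F, which is A.
In major, degree 3 sits 4 semitones above the tonic. Fbb + 4 semitones is pitch class 7, spelled on A as Abb.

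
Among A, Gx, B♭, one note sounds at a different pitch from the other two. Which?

Bb

In 12-tone equal temperament, enharmonic equivalents share a pitch class. A is pitch class 9; G## is pitch class 9; Bb is pitch class 10.
A and G## share pitch class 9, while Bb is pitch class 10.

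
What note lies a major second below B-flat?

Ab

B down a major second is A, so the target letter is A.
From Bb, a major second is 2 semitones down: Ab.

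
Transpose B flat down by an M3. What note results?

B down a major third is G, so the target letter is G.
From Bb, a major third is 4 semitones down: Gb.

Gb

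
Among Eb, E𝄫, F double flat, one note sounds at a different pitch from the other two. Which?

In 12-tone equal temperament, enharmonic equivalents share a pitch class. Eb is pitch class 3; Ebb is pitch class 2; Fbb is pitch class 3.
Eb and Fbb share pitch class 3, while Ebb is pitch class 2.

Ebb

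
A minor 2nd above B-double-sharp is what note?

C##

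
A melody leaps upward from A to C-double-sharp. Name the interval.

Counting letters A–B–C gives a third.
A→C## = 5 semitones, 1 wider than the major third (4), so augmented.

augmented third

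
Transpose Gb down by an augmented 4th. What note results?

G down a perfect fourth is D, so the target letter is D.
From Gb, an augmented fourth is 6 semitones down: Dbb.

Dbb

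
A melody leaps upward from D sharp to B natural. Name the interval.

The letter names run D→B, a span of 5 letter steps, so the interval is some kind of sixth.
D# to B is 8 semitones. A major sixth is 9, so 8 makes it minor.

minor sixth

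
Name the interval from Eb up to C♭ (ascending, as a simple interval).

minor sixth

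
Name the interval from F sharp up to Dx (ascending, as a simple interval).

Counting letters F–G–A–B–C–D gives a sixth.
F#→D## = 10 semitones, 1 wider than the major sixth (9), so augmented.

augmented sixth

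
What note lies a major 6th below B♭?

B down a major sixth is D, so the target letter is D.
From Bb, a major sixth is 9 semitones down: Db.

Db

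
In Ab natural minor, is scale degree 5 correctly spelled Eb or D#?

Eb

Each scale degree takes a distinct letter name. Degree 5 of a scale on A must use the letter E.
Eb and D# are enharmonically the same pitch, but only Eb uses the letter E, so it is the correct spelling here.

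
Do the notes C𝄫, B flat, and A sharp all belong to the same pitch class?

Yes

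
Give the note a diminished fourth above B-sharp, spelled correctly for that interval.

E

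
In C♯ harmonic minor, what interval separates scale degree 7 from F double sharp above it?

perfect fifth

Scale degree 7 of C# harmonic minor is B#.
B# up to F##: letters B→F make it a fifth; 7 semitones makes it perfect.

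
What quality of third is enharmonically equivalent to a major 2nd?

diminished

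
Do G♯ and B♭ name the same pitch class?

No

Two spellings are enharmonically equivalent only if they share a pitch class.
Here G# → 8, Bb → 10; 8 ≠ 10, so they are not.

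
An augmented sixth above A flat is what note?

F#

A up a major sixth is F#, so the target letter is F.
From Ab, an augmented sixth is 10 semitones up: F#.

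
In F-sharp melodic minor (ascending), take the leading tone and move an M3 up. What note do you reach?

G##

The leading tone of F# melodic minor (ascending) is E#.
A major third (4 semitones) above E# lands on the letter G, giving G##.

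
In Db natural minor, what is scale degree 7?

Cb

The Db natural minor scale runs Db Eb Fb Gb Ab Bbb Cb.
Degree 7 is Cb.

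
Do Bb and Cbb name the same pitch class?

Bb = pitch class 10 and Cbb = pitch class 10 — the same pitch class, so they are enharmonic equivalents.

Yes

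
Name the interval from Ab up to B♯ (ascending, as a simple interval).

doubly augmented second

Counting letters A–B gives a second.
Ab→B# = 4 semitones, 2 wider than the major second (2), so doubly augmented.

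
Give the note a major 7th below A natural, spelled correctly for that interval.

A down a major seventh is Bb, so the target letter is B.
From A, a major seventh is 11 semitones down: Bb.

Bb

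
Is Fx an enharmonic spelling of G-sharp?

No

Two spellings are enharmonically equivalent only if they share a pitch class.
Here F## → 7, G# → 8; 7 ≠ 8, so they are not.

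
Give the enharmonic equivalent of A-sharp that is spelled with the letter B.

Bb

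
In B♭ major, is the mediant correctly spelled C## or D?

D

Each scale degree takes a distinct letter name. Degree 3 of a scale on B must use the letter D.
D and C## are enharmonically the same pitch, but only D uses the letter D, so it is the correct spelling here.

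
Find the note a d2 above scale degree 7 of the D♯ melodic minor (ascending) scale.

D

Scale degree 7 of D# melodic minor (ascending) is C##.
A diminished second (0 semitones) above C## lands on the letter D, giving D.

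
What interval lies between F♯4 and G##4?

augmented second

Counting letters F–G gives a second.
F#→G## = 3 semitones, 1 wider than the major second (2), so augmented.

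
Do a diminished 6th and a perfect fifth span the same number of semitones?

Yes

A diminished sixth spans 7 semitones; a perfect fifth spans 7.
They are enharmonically equivalent.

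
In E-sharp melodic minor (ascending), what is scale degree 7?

D##

Degree 7 takes the letter 6 steps above E, which is D.
In melodic minor (ascending), degree 7 sits 11 semitones above the tonic. E# + 11 semitones is pitch class 4, spelled on D as D##.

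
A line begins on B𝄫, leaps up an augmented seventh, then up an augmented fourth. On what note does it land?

An augmented seventh up from Bbb is A (letter A, 12 semitones up).
An augmented fourth up from A is D# (letter D, 6 semitones up).

D#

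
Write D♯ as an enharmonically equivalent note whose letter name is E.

D# is pitch class 3. The letter E alone is pitch class 4.
To reach pitch class 3 from E requires an offset of -1 semitone, i.e. flat: Eb.

Eb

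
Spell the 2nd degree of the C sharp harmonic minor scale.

Degree 2 takes the letter 1 step above C, which is D.
In harmonic minor, degree 2 sits 2 semitones above the tonic. C# + 2 semitones is pitch class 3, spelled on D as D#.

D#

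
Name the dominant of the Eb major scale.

Bb

The Eb major scale runs Eb F G Ab Bb C D.
Degree 5 is Bb.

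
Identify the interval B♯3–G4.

Counting letters B–C–D–E–F–G gives a sixth.
B#→G = 7 semitones, 2 narrower than the major sixth (9), so diminished.

diminished sixth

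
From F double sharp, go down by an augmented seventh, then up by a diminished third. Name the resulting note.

An augmented seventh down from F## is G (letter G, 12 semitones down).
A diminished third up from G is Bbb (letter B, 2 semitones up).

Bbb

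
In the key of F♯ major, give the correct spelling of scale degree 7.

E#

Degree 7 takes the letter 6 steps above F, which is E.
In major, degree 7 sits 11 semitones above the tonic. F# + 11 semitones is pitch class 5, spelled on E as E#.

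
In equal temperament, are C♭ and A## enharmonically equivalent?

Yes

Cb is pitch class 11; A## is pitch class 11.
All spellings map to pitch class 11, so they are enharmonically equivalent.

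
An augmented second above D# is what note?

E##

D up a major second is E, so the target letter is E.
From D#, an augmented second is 3 semitones up: E##.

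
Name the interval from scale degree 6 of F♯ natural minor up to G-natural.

Scale degree 6 of F# natural minor is D.
D up to G: letters D→G make it a fourth; 5 semitones makes it perfect.

perfect fourth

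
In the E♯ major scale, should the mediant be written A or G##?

G##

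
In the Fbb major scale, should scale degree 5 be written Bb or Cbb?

Each scale degree takes a distinct letter name. Degree 5 of a scale on F must use the letter C.
Cbb and Bb are enharmonically the same pitch, but only Cbb uses the letter C, so it is the correct spelling here.

Cbb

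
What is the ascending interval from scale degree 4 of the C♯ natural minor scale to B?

perfect fourth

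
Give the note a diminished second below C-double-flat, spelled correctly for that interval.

C down a major second is Bb, so the target letter is B.
From Cbb, a diminished second is 0 semitones down: Bb.

Bb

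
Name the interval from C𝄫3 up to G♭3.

The letter names run C→G, a span of 4 letter steps, so the interval is some kind of fifth.
Cbb to Gb is 8 semitones. A perfect fifth is 7, so 8 makes it augmented.

augmented fifth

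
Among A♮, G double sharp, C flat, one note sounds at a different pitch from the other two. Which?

Cb

In 12-tone equal temperament, enharmonic equivalents share a pitch class. A is pitch class 9; G## is pitch class 9; Cb is pitch class 11.
A and G## share pitch class 9, while Cb is pitch class 11.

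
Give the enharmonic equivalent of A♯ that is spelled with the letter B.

Bb

Plain B sits 1 semitone above A#, so on the letter B the same pitch needs a flat: Bb.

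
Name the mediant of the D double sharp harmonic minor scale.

F##

Degree 3 takes the letter 2 steps above D, which is F.
In harmonic minor, degree 3 sits 3 semitones above the tonic. D## + 3 semitones is pitch class 7, spelled on F as F##.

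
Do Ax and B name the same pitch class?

A## is pitch class 11; B is pitch class 11.
All spellings map to pitch class 11, so they are enharmonically equivalent.

Yes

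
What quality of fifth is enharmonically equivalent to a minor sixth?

augmented

A minor sixth spans 8 semitones.
A fifth spanning 8 semitones is augmented (the perfect fifth is 7).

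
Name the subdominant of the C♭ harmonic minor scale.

Fb

The Cb harmonic minor scale runs Cb Db Ebb Fb Gb Abb Bb.
Degree 4 is Fb.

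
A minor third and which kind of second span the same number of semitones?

augmented

A minor third spans 3 semitones.
A second spanning 3 semitones is augmented (the major second is 2).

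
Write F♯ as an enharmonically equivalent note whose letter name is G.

Plain G sits 1 semitone above F#, so on the letter G the same pitch needs a flat: Gb.

Gb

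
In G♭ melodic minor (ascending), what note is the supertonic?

The Gb melodic minor (ascending) scale runs Gb Ab Bbb Cb Db Eb F.
Degree 2 is Ab.

Ab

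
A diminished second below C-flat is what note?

B

C down a major second is Bb, so the target letter is B.
From Cb, a diminished second is 0 semitones down: B.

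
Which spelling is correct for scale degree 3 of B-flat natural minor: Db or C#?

Each scale degree takes a distinct letter name. Degree 3 of a scale on B must use the letter D.
Db and C# are enharmonically the same pitch, but only Db uses the letter D, so it is the correct spelling here.

Db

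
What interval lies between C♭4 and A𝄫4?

minor sixth

Counting letters C–D–E–F–G–A gives a sixth.
Cb→Abb = 8 semitones, 1 narrower than the major sixth (9), so minor.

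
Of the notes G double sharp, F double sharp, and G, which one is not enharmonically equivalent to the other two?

In 12-tone equal temperament, enharmonic equivalents share a pitch class. G## is pitch class 9; F## is pitch class 7; G is pitch class 7.
F## and G share pitch class 7, while G## is pitch class 9.

G##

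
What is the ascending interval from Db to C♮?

Counting letters D–E–F–G–A–B–C gives a seventh.
Db→C = 11 semitones, exactly the major seventh.

major seventh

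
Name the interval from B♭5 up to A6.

The letter names run B→A, a span of 6 letter steps, so the interval is some kind of seventh.
Bb to A is 11 semitones. A major seventh is 11, so 11 makes it major.

major seventh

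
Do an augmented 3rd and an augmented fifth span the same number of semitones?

No

An augmented third spans 5 semitones; an augmented fifth spans 8.
The spans differ, so they are not enharmonic equivalents.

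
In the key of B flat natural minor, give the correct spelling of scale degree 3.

Db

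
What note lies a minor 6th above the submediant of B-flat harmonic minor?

The submediant of Bb harmonic minor is Gb.
A minor sixth (8 semitones) above Gb lands on the letter E, giving Ebb.

Ebb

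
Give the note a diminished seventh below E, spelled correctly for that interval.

A seventh below E lands on the letter F.
A diminished seventh spans 9 semitones, so E moves to pitch class 7. On the letter F that is F##.

F##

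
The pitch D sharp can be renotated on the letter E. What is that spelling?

Eb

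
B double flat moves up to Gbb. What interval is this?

Counting letters B–C–D–E–F–G gives a sixth.
Bbb→Gbb = 8 semitones, 1 narrower than the major sixth (9), so minor.

minor sixth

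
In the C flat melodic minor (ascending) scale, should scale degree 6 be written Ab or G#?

Each scale degree takes a distinct letter name. Degree 6 of a scale on C must use the letter A.
Ab and G# are enharmonically the same pitch, but only Ab uses the letter A, so it is the correct spelling here.

Ab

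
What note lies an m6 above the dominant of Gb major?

Bbb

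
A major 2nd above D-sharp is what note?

E#

D up a major second is E, so the target letter is E.
From D#, a major second is 2 semitones up: E#.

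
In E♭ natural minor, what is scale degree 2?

F

The Eb natural minor scale runs Eb F Gb Ab Bb Cb Db.
Degree 2 is F.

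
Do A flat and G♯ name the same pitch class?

Yes

Ab = pitch class 8 and G# = pitch class 8 — the same pitch class, so they are enharmonic equivalents.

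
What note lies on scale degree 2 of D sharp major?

The D# major scale runs D# E# F## G# A# B# C##.
Degree 2 is E#.

E#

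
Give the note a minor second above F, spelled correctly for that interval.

Gb

F up a major second is G, so the target letter is G.
From F, a minor second is 1 semitone up: Gb.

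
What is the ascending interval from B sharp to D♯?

minor third

Counting letters B–C–D gives a third.
B#→D# = 3 semitones, 1 narrower than the major third (4), so minor.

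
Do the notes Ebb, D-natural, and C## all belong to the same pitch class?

Ebb is pitch class 2; D is pitch class 2; C## is pitch class 2.
All spellings map to pitch class 2, so they are enharmonically equivalent.

Yes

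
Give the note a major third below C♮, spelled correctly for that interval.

C down a major third is Ab, so the target letter is A.
From C, a major third is 4 semitones down: Ab.

Ab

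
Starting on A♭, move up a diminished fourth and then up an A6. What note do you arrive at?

Bb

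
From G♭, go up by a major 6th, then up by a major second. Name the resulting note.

F

A major sixth up from Gb is Eb (letter E, 9 semitones up).
A major second up from Eb is F (letter F, 2 semitones up).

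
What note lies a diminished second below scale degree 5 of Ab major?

Scale degree 5 of Ab major is Eb.
A diminished second (0 semitones) below Eb lands on the letter D, giving D#.

D#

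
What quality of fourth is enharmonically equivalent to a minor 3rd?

doubly diminished

A minor third spans 3 semitones.
A fourth spanning 3 semitones is doubly diminished (the perfect fourth is 5).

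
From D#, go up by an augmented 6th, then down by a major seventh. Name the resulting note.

An augmented sixth up from D# is B## (letter B, 10 semitones up).
A major seventh down from B## is C## (letter C, 11 semitones down).

C##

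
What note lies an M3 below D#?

B

A third below D lands on the letter B.
A major third spans 4 semitones, so D# moves to pitch class 11. On the letter B that is B.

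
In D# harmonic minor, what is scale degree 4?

G#

The D# harmonic minor scale runs D# E# F# G# A# B C##.
Degree 4 is G#.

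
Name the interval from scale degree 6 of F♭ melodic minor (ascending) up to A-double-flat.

Scale degree 6 of Fb melodic minor (ascending) is Db.
Db up to Abb: letters D→A make it a fifth; 6 semitones makes it diminished.

diminished fifth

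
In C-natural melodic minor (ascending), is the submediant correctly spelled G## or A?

A

Each scale degree takes a distinct letter name. Degree 6 of a scale on C must use the letter A.
A and G## are enharmonically the same pitch, but only A uses the letter A, so it is the correct spelling here.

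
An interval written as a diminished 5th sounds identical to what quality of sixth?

doubly diminished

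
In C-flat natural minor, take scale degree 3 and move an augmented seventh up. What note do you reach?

Scale degree 3 of Cb natural minor is Ebb.
An augmented seventh (12 semitones) above Ebb lands on the letter D, giving D.

D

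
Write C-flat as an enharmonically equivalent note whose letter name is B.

B

Plain B sits at the same pitch as Cb, so on the letter B the same pitch needs a natural: B.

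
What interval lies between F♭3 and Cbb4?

diminished fifth

Counting letters F–G–A–B–C gives a fifth.
Fb→Cbb = 6 semitones, 1 narrower than the perfect fifth (7), so diminished.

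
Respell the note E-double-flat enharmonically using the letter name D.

D

Ebb is pitch class 2. The letter D alone is pitch class 2.
Pitch class 2 on D needs no accidental: D.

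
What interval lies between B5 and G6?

minor sixth

The letter names run B→G, a span of 5 letter steps, so the interval is some kind of sixth.
B to G is 8 semitones. A major sixth is 9, so 8 makes it minor.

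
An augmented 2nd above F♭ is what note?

A second above F lands on the letter G.
An augmented second spans 3 semitones, so Fb moves to pitch class 7. On the letter G that is G.

G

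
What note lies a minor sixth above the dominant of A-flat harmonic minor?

The dominant of Ab harmonic minor is Eb.
A minor sixth (8 semitones) above Eb lands on the letter C, giving Cb.

Cb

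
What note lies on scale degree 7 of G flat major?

The Gb major scale runs Gb Ab Bb Cb Db Eb F.
Degree 7 is F.

F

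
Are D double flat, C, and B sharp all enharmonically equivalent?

Dbb = pitch class 0 and C = pitch class 0 and B# = pitch class 0 — the same pitch class, so they are enharmonic equivalents.

Yes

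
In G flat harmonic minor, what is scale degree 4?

The Gb harmonic minor scale runs Gb Ab Bbb Cb Db Ebb F.
Degree 4 is Cb.

Cb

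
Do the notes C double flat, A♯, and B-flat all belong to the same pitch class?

Yes

Cbb is pitch class 10; A# is pitch class 10; Bb is pitch class 10.
All spellings map to pitch class 10, so they are enharmonically equivalent.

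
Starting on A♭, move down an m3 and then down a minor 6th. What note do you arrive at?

A minor third down from Ab is F (letter F, 3 semitones down).
A minor sixth down from F is A (letter A, 8 semitones down).

A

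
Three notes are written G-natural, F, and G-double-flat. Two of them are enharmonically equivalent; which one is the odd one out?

In 12-tone equal temperament, enharmonic equivalents share a pitch class. G is pitch class 7; F is pitch class 5; Gbb is pitch class 5.
F and Gbb share pitch class 5, while G is pitch class 7.

G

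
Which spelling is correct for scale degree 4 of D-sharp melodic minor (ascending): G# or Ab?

G#

Each scale degree takes a distinct letter name. Degree 4 of a scale on D must use the letter G.
G# and Ab are enharmonically the same pitch, but only G# uses the letter G, so it is the correct spelling here.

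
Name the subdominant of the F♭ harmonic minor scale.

Degree 4 takes the letter 3 steps above F, which is B.
In harmonic minor, degree 4 sits 5 semitones above the tonic. Fb + 5 semitones is pitch class 9, spelled on B as Bbb.

Bbb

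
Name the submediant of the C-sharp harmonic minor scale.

Degree 6 takes the letter 5 steps above C, which is A.
In harmonic minor, degree 6 sits 8 semitones above the tonic. C# + 8 semitones is pitch class 9, spelled on A as A.

A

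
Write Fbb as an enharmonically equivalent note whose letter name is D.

Fbb is pitch class 3. The letter D alone is pitch class 2.
To reach pitch class 3 from D requires an offset of +1 semitone, i.e. sharp: D#.

D#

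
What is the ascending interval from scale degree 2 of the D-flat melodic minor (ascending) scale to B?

augmented fifth

Scale degree 2 of Db melodic minor (ascending) is Eb.
Eb up to B: letters E→B make it a fifth; 8 semitones makes it augmented.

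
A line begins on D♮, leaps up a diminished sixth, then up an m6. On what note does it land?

Gbb

A diminished sixth up from D is Bbb (letter B, 7 semitones up).
A minor sixth up from Bbb is Gbb (letter G, 8 semitones up).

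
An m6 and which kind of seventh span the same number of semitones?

doubly diminished

A minor sixth spans 8 semitones.
A seventh spanning 8 semitones is doubly diminished (the major seventh is 11).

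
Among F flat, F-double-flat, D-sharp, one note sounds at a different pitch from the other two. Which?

In 12-tone equal temperament, enharmonic equivalents share a pitch class. Fb is pitch class 4; Fbb is pitch class 3; D# is pitch class 3.
Fbb and D# share pitch class 3, while Fb is pitch class 4.

Fb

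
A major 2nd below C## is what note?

C down a major second is Bb, so the target letter is B.
From C##, a major second is 2 semitones down: B#.

B#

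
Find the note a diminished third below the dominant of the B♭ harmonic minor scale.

D#

The dominant of Bb harmonic minor is F.
A diminished third (2 semitones) below F lands on the letter D, giving D#.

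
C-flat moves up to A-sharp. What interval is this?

Counting letters C–D–E–F–G–A gives a sixth.
Cb→A# = 11 semitones, 2 wider than the major sixth (9), so doubly augmented.

doubly augmented sixth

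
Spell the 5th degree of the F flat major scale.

Degree 5 takes the letter 4 steps above F, which is C.
In major, degree 5 sits 7 semitones above the tonic. Fb + 7 semitones is pitch class 11, spelled on C as Cb.

Cb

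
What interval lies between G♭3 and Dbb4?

diminished fifth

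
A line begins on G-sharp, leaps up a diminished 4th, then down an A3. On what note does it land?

A diminished fourth up from G# is C (letter C, 4 semitones up).
An augmented third down from C is Abb (letter A, 5 semitones down).

Abb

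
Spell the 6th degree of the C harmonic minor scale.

The C harmonic minor scale runs C D Eb F G Ab B.
Degree 6 is Ab.

Ab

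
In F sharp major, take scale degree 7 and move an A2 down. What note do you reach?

Scale degree 7 of F# major is E#.
An augmented second (3 semitones) below E# lands on the letter D, giving D.

D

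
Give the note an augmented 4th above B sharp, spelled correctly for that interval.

E##

A fourth above B lands on the letter E.
An augmented fourth spans 6 semitones, so B# moves to pitch class 6. On the letter E that is E##.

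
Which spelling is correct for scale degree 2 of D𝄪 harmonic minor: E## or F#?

E##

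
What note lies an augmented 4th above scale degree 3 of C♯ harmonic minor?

A#

Scale degree 3 of C# harmonic minor is E.
An augmented fourth (6 semitones) above E lands on the letter A, giving A#.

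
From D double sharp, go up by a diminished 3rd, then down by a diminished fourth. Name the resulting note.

C##

A diminished third up from D## is F# (letter F, 2 semitones up).
A diminished fourth down from F# is C## (letter C, 4 semitones down).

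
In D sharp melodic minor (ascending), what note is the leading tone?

Degree 7 takes the letter 6 steps above D, which is C.
In melodic minor (ascending), degree 7 sits 11 semitones above the tonic. D# + 11 semitones is pitch class 2, spelled on C as C##.

C##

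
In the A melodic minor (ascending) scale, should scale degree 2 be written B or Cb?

Each scale degree takes a distinct letter name. Degree 2 of a scale on A must use the letter B.
B and Cb are enharmonically the same pitch, but only B uses the letter B, so it is the correct spelling here.

B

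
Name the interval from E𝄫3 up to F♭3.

The letter names run E→F, a span of 1 letter step, so the interval is some kind of second.
Ebb to Fb is 2 semitones. A major second is 2, so 2 makes it major.

major second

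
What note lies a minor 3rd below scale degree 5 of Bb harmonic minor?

Scale degree 5 of Bb harmonic minor is F.
A minor third (3 semitones) below F lands on the letter D, giving D.

D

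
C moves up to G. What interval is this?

perfect fifth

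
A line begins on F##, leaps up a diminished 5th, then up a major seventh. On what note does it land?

A diminished fifth up from F## is C# (letter C, 6 semitones up).
A major seventh up from C# is B# (letter B, 11 semitones up).

B#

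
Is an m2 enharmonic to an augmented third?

No

A minor second spans 1 semitone; an augmented third spans 5.
The spans differ, so they are not enharmonic equivalents.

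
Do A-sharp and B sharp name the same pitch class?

Two spellings are enharmonically equivalent only if they share a pitch class.
Here A# → 10, B# → 0; 0 ≠ 10, so they are not.

No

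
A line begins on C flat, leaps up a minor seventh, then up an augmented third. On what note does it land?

D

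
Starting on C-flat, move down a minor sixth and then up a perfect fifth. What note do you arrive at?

A minor sixth down from Cb is Eb (letter E, 8 semitones down).
A perfect fifth up from Eb is Bb (letter B, 7 semitones up).

Bb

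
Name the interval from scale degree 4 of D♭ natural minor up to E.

Scale degree 4 of Db natural minor is Gb.
Gb up to E: letters G→E make it a sixth; 10 semitones makes it augmented.

augmented sixth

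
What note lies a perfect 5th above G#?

D#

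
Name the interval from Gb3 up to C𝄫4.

diminished fourth

Counting letters G–A–B–C gives a fourth.
Gb→Cbb = 4 semitones, 1 narrower than the perfect fourth (5), so diminished.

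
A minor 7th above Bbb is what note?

Abb

A seventh above B lands on the letter A.
A minor seventh spans 10 semitones, so Bbb moves to pitch class 7. On the letter A that is Abb.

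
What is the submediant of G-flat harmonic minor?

Ebb

The Gb harmonic minor scale runs Gb Ab Bbb Cb Db Ebb F.
Degree 6 is Ebb.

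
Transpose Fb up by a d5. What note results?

F up a perfect fifth is C, so the target letter is C.
From Fb, a diminished fifth is 6 semitones up: Cbb.

Cbb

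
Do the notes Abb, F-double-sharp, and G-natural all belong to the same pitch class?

Yes

Abb is pitch class 7; F## is pitch class 7; G is pitch class 7.
All spellings map to pitch class 7, so they are enharmonically equivalent.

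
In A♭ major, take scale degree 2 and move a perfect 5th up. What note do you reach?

Scale degree 2 of Ab major is Bb.
A perfect fifth (7 semitones) above Bb lands on the letter F, giving F.

F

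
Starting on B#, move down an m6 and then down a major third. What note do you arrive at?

A minor sixth down from B# is D## (letter D, 8 semitones down).
A major third down from D## is B# (letter B, 4 semitones down).

B#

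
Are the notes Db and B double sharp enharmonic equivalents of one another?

Db = pitch class 1 and B## = pitch class 1 — the same pitch class, so they are enharmonic equivalents.

Yes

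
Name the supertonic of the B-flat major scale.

The Bb major scale runs Bb C D Eb F G A.
Degree 2 is C.

C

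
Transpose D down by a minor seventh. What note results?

A seventh below D lands on the letter E.
A minor seventh spans 10 semitones, so D moves to pitch class 4. On the letter E that is E.

E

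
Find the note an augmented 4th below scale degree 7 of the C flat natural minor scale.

Fbb

Scale degree 7 of Cb natural minor is Bbb.
An augmented fourth (6 semitones) below Bbb lands on the letter F, giving Fbb.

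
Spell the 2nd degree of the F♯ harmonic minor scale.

Degree 2 takes the letter 1 step above F, which is G.
In harmonic minor, degree 2 sits 2 semitones above the tonic. F# + 2 semitones is pitch class 8, spelled on G as G#.

G#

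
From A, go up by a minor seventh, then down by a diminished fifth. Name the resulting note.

C#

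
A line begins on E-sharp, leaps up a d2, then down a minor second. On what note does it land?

E

A diminished second up from E# is F (letter F, 0 semitones up).
A minor second down from F is E (letter E, 1 semitone down).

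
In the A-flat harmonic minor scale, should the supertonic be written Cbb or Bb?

Each scale degree takes a distinct letter name. Degree 2 of a scale on A must use the letter B.
Bb and Cbb are enharmonically the same pitch, but only Bb uses the letter B, so it is the correct spelling here.

Bb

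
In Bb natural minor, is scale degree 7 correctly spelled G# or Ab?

Ab

Each scale degree takes a distinct letter name. Degree 7 of a scale on B must use the letter A.
Ab and G# are enharmonically the same pitch, but only Ab uses the letter A, so it is the correct spelling here.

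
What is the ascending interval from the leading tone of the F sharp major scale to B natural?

diminished fifth

The leading tone of F# major is E#.
E# up to B: letters E→B make it a fifth; 6 semitones makes it diminished.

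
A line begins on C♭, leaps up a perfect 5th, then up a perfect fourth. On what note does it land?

Cb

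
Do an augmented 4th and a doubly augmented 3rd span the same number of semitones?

Yes

An augmented fourth spans 6 semitones; a doubly augmented third spans 6.
They are enharmonically equivalent.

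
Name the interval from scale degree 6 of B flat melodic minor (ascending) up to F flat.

Scale degree 6 of Bb melodic minor (ascending) is G.
G up to Fb: letters G→F make it a seventh; 9 semitones makes it diminished.

diminished seventh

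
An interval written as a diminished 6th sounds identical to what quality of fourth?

doubly augmented

A diminished sixth spans 7 semitones.
A fourth spanning 7 semitones is doubly augmented (the perfect fourth is 5).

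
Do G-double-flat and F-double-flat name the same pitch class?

No

Gbb is pitch class 5; Fbb is pitch class 3.
The pitch classes differ (5 vs. 3), so they are not enharmonic equivalents.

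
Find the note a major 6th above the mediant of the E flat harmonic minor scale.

The mediant of Eb harmonic minor is Gb.
A major sixth (9 semitones) above Gb lands on the letter E, giving Eb.

Eb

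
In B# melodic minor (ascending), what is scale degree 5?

F##

The B# melodic minor (ascending) scale runs B# C## D# E# F## G## A##.
Degree 5 is F##.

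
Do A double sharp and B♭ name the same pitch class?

No

Two spellings are enharmonically equivalent only if they share a pitch class.
Here A## → 11, Bb → 10; 10 ≠ 11, so they are not.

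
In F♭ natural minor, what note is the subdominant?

Bbb

The Fb natural minor scale runs Fb Gb Abb Bbb Cb Dbb Ebb.
Degree 4 is Bbb.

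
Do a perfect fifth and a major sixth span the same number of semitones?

A perfect fifth spans 7 semitones; a major sixth spans 9.
The spans differ, so they are not enharmonic equivalents.

No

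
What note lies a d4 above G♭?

Cbb

A fourth above G lands on the letter C.
A diminished fourth spans 4 semitones, so Gb moves to pitch class 10. On the letter C that is Cbb.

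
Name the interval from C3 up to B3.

major seventh

The letter names run C→B, a span of 6 letter steps, so the interval is some kind of seventh.
C to B is 11 semitones. A major seventh is 11, so 11 makes it major.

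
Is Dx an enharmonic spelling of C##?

No

D## is pitch class 4; C## is pitch class 2.
The pitch classes differ (4 vs. 2), so they are not enharmonic equivalents.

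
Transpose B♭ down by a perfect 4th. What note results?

F

B down a perfect fourth is F#, so the target letter is F.
From Bb, a perfect fourth is 5 semitones down: F.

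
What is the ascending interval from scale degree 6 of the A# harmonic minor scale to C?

Scale degree 6 of A# harmonic minor is F#.
F# up to C: letters F→C make it a fifth; 6 semitones makes it diminished.

diminished fifth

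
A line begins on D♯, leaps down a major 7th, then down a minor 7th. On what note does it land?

A major seventh down from D# is E (letter E, 11 semitones down).
A minor seventh down from E is F# (letter F, 10 semitones down).

F#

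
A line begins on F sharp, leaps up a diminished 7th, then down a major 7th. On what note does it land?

Fb

A diminished seventh up from F# is Eb (letter E, 9 semitones up).
A major seventh down from Eb is Fb (letter F, 11 semitones down).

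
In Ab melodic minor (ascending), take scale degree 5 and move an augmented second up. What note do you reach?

Scale degree 5 of Ab melodic minor (ascending) is Eb.
An augmented second (3 semitones) above Eb lands on the letter F, giving F#.

F#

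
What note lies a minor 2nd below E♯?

A second below E lands on the letter D.
A minor second spans 1 semitone, so E# moves to pitch class 4. On the letter D that is D##.

D##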